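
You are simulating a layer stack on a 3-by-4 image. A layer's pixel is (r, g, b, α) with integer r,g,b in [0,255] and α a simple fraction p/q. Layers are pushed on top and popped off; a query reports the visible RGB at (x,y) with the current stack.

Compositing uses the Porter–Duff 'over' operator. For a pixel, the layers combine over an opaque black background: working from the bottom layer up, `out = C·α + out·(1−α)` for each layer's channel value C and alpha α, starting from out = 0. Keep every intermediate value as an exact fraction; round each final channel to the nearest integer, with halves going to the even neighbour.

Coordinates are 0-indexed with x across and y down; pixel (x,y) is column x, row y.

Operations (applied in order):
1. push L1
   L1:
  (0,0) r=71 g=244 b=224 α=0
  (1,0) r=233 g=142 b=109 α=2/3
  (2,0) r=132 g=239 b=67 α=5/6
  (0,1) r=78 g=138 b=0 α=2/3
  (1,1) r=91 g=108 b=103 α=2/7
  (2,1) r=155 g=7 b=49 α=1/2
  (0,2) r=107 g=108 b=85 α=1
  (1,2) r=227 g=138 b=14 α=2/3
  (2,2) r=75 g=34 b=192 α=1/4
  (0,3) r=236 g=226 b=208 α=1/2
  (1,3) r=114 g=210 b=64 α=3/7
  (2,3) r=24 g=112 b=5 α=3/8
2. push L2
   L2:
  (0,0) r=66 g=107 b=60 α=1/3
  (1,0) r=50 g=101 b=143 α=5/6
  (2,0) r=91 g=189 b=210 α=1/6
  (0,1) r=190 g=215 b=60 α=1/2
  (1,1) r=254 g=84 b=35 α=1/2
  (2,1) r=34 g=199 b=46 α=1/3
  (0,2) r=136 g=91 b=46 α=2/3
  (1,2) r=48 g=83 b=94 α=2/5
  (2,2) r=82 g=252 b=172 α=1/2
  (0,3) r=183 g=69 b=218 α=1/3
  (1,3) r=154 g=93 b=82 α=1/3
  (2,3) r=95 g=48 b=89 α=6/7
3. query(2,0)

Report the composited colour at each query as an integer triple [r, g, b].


at x=2,y=0 over L1,L2:
L1 α=5/6: [110, 1195/6, 335/6]
L2 α=1/6: [641/6, 7109/36, 2935/36]
→ [107, 197, 82]


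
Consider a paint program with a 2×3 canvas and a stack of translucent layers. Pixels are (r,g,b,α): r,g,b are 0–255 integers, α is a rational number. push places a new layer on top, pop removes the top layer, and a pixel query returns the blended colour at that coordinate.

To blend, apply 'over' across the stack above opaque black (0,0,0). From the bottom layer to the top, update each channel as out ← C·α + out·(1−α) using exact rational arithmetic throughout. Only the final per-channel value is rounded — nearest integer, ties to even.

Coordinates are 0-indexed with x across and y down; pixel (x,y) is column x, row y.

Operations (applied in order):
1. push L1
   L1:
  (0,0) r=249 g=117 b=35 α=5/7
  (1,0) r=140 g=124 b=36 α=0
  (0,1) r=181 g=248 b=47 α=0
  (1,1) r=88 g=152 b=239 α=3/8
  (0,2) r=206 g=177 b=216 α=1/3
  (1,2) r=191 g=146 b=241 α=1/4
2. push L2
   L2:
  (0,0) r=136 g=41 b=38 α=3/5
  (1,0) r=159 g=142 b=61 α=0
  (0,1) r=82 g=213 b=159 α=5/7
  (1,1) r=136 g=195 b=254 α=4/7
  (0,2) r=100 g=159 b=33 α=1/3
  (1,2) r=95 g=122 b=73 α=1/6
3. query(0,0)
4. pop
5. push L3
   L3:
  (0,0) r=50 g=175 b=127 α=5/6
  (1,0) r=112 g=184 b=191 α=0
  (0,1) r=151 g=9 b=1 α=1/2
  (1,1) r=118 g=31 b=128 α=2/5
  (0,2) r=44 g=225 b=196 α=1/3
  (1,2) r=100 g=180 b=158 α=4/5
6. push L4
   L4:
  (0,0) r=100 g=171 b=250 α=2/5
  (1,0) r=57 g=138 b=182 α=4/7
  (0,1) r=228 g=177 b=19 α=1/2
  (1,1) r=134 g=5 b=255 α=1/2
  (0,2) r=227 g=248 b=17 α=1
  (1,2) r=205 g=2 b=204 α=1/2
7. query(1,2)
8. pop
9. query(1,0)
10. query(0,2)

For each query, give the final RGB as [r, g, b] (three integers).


query (0,0) [L1,L2] — begin 0,0,0
after L1 α=5/7: [1245/7, 585/7, 25]
after L2 α=3/5: [5346/35, 2031/35, 164/5]
→ [153, 58, 33]

at x=1,y=2 over L1,L3,L4:
+L1 (α=1/4) → [191/4, 73/2, 241/4]
+L3 (α=4/5) → [1791/20, 1513/10, 2769/20]
+L4 (α=1/2) → [5891/40, 1533/20, 6849/40]
rounded: [147, 77, 171]

query (1,0) [L1,L3] — begin 0,0,0
+L1 (α=0) → [0, 0, 0]
+L3 (α=0) → [0, 0, 0]
rounded: [0, 0, 0]

(0,2) stack=L1,L3; from [0,0,0]:
after L1 α=1/3: [206/3, 59, 72]
after L3 α=1/3: [544/9, 343/3, 340/3]
= [60, 114, 113]


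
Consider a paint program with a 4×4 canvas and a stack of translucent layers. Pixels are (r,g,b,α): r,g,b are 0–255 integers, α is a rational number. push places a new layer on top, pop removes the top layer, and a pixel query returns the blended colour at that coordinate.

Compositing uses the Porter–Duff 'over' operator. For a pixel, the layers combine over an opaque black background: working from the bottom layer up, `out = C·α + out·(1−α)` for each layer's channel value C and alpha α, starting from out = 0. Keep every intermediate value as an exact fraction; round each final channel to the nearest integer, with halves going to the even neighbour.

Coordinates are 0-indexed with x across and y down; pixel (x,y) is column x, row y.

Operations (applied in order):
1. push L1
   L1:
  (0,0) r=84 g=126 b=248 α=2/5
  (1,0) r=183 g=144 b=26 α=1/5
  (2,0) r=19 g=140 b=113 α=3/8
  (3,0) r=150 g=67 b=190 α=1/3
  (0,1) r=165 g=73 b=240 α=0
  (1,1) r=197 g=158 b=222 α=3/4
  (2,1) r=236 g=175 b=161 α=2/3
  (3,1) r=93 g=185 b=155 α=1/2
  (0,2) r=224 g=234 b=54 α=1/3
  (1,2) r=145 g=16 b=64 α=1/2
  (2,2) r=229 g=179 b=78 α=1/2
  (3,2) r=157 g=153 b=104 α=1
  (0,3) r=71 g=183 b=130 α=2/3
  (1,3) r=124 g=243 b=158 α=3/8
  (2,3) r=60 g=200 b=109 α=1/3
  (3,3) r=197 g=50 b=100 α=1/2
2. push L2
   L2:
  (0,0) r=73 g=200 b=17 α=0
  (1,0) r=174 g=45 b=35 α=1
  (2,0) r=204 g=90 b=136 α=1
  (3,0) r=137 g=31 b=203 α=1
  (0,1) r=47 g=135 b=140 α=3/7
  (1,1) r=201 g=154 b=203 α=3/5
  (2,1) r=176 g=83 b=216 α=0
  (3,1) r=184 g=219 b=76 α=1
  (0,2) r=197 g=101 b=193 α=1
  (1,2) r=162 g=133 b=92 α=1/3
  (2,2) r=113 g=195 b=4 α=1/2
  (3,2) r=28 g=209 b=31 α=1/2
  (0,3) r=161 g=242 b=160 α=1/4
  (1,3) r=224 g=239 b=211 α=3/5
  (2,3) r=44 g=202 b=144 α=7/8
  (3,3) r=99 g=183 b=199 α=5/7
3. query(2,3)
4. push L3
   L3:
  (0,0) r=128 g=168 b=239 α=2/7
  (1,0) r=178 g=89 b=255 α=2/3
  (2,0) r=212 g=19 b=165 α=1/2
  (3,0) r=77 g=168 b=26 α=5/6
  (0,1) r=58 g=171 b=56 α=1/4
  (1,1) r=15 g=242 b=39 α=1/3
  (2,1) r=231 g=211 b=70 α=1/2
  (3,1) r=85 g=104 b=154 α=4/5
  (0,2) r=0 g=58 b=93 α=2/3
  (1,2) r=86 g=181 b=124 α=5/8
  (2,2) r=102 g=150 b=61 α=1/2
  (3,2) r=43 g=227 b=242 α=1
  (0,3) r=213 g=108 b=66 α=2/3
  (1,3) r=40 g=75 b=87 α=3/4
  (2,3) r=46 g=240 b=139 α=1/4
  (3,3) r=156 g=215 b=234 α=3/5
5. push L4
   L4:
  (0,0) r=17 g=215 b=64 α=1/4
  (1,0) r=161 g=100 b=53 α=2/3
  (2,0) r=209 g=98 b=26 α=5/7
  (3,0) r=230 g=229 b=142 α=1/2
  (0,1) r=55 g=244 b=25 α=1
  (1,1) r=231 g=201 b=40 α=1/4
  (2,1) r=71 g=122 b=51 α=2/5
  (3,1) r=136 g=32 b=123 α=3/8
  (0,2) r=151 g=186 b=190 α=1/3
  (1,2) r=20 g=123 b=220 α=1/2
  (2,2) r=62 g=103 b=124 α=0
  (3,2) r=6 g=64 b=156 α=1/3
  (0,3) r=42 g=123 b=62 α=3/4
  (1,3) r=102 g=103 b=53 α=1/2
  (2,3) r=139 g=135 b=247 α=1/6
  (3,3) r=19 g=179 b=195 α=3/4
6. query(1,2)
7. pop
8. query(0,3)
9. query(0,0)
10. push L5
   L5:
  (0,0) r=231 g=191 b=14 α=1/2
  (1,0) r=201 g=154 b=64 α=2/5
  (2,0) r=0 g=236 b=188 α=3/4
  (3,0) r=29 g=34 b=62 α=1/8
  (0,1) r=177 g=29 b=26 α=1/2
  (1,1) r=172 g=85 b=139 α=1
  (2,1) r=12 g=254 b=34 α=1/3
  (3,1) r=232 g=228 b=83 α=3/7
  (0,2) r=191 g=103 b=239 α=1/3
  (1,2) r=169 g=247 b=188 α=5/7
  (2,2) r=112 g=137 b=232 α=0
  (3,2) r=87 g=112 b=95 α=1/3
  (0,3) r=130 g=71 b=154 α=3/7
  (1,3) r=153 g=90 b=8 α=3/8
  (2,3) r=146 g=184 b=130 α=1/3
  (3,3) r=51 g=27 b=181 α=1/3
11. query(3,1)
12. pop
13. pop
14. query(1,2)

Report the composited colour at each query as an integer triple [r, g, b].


query (2,3) [L1,L2] — begin 0,0,0
L1 α=1/3: [20, 200/3, 109/3]
L2 α=7/8: [41, 2221/12, 3133/24]
= [41, 185, 131]

at x=1,y=2 over L1,L2,L3,L4:
L1 α=1/2: [145/2, 8, 32]
L2 α=1/3: [307/3, 149/3, 52]
L3 α=5/8: [737/8, 527/4, 97]
L4 α=1/2: [897/16, 1019/8, 317/2]
→ [56, 127, 158]

(0,3) stack=L1,L2,L3; from [0,0,0]:
after L1 α=2/3: [142/3, 122, 260/3]
after L2 α=1/4: [303/4, 152, 105]
after L3 α=2/3: [669/4, 368/3, 79]
= [167, 123, 79]

(0,0) stack=L1,L2,L3; from [0,0,0]:
+L1 (α=2/5) → [168/5, 252/5, 496/5]
+L2 (α=0) → [168/5, 252/5, 496/5]
+L3 (α=2/7) → [424/7, 84, 974/7]
rounded: [61, 84, 139]

at x=3,y=1 over L1,L2,L3,L5:
+L1 (α=1/2) → [93/2, 185/2, 155/2]
+L2 (α=1) → [184, 219, 76]
+L3 (α=4/5) → [524/5, 127, 692/5]
+L5 (α=3/7) → [5576/35, 1192/7, 4013/35]
rounded: [159, 170, 115]

at x=1,y=2 over L1,L2:
L1 α=1/2: [145/2, 8, 32]
L2 α=1/3: [307/3, 149/3, 52]
rounded: [102, 50, 52]


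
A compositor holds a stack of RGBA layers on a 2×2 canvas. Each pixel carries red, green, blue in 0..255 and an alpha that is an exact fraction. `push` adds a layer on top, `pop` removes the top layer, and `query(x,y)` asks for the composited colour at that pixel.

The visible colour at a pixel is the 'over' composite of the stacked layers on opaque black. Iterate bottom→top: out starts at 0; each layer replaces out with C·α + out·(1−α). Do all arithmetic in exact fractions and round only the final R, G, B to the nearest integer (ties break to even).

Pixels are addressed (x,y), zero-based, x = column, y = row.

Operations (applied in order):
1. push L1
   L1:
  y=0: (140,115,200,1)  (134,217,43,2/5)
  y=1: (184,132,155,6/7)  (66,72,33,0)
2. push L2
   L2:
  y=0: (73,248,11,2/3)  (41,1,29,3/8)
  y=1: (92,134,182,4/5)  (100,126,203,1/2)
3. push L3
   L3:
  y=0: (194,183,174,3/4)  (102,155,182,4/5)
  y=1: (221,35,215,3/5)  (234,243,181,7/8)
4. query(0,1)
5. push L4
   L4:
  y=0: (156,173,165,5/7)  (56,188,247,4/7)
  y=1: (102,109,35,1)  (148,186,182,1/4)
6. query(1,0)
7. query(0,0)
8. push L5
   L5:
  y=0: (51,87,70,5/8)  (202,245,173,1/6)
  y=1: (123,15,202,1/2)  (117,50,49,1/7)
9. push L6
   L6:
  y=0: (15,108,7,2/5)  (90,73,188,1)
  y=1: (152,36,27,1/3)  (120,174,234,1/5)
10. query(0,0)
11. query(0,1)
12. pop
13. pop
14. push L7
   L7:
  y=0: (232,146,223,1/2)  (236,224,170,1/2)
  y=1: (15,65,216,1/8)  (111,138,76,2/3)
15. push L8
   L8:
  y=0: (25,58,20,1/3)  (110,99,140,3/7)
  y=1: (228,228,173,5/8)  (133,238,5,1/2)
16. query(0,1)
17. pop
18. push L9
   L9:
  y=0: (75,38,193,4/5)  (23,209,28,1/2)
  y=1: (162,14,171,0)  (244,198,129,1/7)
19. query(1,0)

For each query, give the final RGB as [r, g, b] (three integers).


query (0,1) [L1,L2,L3] — begin 0,0,0
L1 α=6/7: [1104/7, 792/7, 930/7]
L2 α=4/5: [736/7, 4544/35, 6026/35]
L3 α=3/5: [6113/35, 12763/175, 34627/175]
→ [175, 73, 198]

query (1,0) [L1,L2,L3,L4] — begin 0,0,0
+L1 (α=2/5) → [268/5, 434/5, 86/5]
+L2 (α=3/8) → [391/8, 437/8, 173/8]
+L3 (α=4/5) → [731/8, 5397/40, 5997/40]
+L4 (α=4/7) → [3985/56, 46271/280, 57511/280]
rounded: [71, 165, 205]

at x=0,y=0 over L1,L2,L3,L4:
L1 α=1: [140, 115, 200]
L2 α=2/3: [286/3, 611/3, 74]
L3 α=3/4: [508/3, 1129/6, 149]
L4 α=5/7: [3356/21, 532/3, 1123/7]
= [160, 177, 160]

at x=0,y=0 over L1,L2,L3,L4,L5,L6:
+L1 (α=1) → [140, 115, 200]
+L2 (α=2/3) → [286/3, 611/3, 74]
+L3 (α=3/4) → [508/3, 1129/6, 149]
+L4 (α=5/7) → [3356/21, 532/3, 1123/7]
+L5 (α=5/8) → [5141/56, 967/8, 5819/56]
+L6 (α=2/5) → [17103/280, 4629/40, 18241/280]
rounded: [61, 116, 65]

at x=0,y=1 over L1,L2,L3,L4,L5,L6:
+L1 (α=6/7) → [1104/7, 792/7, 930/7]
+L2 (α=4/5) → [736/7, 4544/35, 6026/35]
+L3 (α=3/5) → [6113/35, 12763/175, 34627/175]
+L4 (α=1) → [102, 109, 35]
+L5 (α=1/2) → [225/2, 62, 237/2]
+L6 (α=1/3) → [377/3, 160/3, 88]
= [126, 53, 88]

(0,1) stack=L1,L2,L3,L4,L7,L8; from [0,0,0]:
+L1 (α=6/7) → [1104/7, 792/7, 930/7]
+L2 (α=4/5) → [736/7, 4544/35, 6026/35]
+L3 (α=3/5) → [6113/35, 12763/175, 34627/175]
+L4 (α=1) → [102, 109, 35]
+L7 (α=1/8) → [729/8, 207/2, 461/8]
+L8 (α=5/8) → [11307/64, 2901/16, 8303/64]
rounded: [177, 181, 130]

at x=1,y=0 over L1,L2,L3,L4,L7,L9:
L1 α=2/5: [268/5, 434/5, 86/5]
L2 α=3/8: [391/8, 437/8, 173/8]
L3 α=4/5: [731/8, 5397/40, 5997/40]
L4 α=4/7: [3985/56, 46271/280, 57511/280]
L7 α=1/2: [17201/112, 108991/560, 105111/560]
L9 α=1/2: [19777/224, 226031/1120, 120791/1120]
rounded: [88, 202, 108]


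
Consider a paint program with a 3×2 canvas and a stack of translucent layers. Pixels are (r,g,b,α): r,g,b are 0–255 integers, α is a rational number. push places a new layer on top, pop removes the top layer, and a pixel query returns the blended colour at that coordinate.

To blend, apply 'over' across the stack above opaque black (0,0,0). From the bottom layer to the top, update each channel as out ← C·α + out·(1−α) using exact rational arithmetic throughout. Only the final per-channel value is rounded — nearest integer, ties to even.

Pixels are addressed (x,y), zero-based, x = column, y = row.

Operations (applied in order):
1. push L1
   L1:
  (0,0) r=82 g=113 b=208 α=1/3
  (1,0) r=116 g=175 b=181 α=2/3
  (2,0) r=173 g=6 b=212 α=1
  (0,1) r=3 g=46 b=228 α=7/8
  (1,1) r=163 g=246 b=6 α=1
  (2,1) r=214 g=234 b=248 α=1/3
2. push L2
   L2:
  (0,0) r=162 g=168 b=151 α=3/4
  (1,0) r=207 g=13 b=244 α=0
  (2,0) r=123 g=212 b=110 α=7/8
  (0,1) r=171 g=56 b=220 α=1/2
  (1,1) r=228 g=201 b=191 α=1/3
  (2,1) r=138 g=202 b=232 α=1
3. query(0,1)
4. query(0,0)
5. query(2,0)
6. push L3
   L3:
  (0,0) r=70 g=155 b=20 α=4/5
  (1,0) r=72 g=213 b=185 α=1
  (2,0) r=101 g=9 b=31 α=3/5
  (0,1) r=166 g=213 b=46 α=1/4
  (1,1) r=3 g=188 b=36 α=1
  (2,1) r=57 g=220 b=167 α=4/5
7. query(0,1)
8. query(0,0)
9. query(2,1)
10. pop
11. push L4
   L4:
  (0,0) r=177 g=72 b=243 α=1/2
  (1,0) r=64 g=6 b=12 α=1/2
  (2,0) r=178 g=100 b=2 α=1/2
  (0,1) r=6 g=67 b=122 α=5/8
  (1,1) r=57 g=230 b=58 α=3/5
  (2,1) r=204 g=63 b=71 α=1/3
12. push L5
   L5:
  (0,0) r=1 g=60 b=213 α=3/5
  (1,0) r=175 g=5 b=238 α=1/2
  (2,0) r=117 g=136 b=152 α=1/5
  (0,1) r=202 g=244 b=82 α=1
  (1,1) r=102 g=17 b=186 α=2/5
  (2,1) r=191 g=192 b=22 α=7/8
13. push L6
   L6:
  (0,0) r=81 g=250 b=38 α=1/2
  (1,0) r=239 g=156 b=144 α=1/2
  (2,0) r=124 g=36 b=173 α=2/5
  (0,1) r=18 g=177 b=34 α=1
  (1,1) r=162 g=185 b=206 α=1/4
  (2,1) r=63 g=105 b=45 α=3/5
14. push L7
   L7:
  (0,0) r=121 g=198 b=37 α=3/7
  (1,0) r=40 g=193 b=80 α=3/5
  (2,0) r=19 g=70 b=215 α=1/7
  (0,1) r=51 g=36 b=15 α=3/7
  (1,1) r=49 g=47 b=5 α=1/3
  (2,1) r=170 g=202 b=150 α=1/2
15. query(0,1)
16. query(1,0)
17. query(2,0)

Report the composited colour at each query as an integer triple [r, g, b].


query (0,1) [L1,L2] — begin 0,0,0
after L1 α=7/8: [21/8, 161/4, 399/2]
after L2 α=1/2: [1389/16, 385/8, 839/4]
→ [87, 48, 210]

at x=0,y=0 over L1,L2:
+L1 (α=1/3) → [82/3, 113/3, 208/3]
+L2 (α=3/4) → [385/3, 1625/12, 1567/12]
rounded: [128, 135, 131]

(2,0) stack=L1,L2; from [0,0,0]:
+L1 (α=1) → [173, 6, 212]
+L2 (α=7/8) → [517/4, 745/4, 491/4]
→ [129, 186, 123]

at x=0,y=1 over L1,L2,L3:
L1 α=7/8: [21/8, 161/4, 399/2]
L2 α=1/2: [1389/16, 385/8, 839/4]
L3 α=1/4: [6823/64, 2859/32, 2701/16]
→ [107, 89, 169]

at x=0,y=0 over L1,L2,L3:
+L1 (α=1/3) → [82/3, 113/3, 208/3]
+L2 (α=3/4) → [385/3, 1625/12, 1567/12]
+L3 (α=4/5) → [245/3, 1813/12, 2527/60]
→ [82, 151, 42]

(2,1) stack=L1,L2,L3; from [0,0,0]:
L1 α=1/3: [214/3, 78, 248/3]
L2 α=1: [138, 202, 232]
L3 α=4/5: [366/5, 1082/5, 180]
→ [73, 216, 180]

(0,1) stack=L1,L2,L4,L5,L6,L7; from [0,0,0]:
+L1 (α=7/8) → [21/8, 161/4, 399/2]
+L2 (α=1/2) → [1389/16, 385/8, 839/4]
+L4 (α=5/8) → [4647/128, 3835/64, 4957/32]
+L5 (α=1) → [202, 244, 82]
+L6 (α=1) → [18, 177, 34]
+L7 (α=3/7) → [225/7, 816/7, 181/7]
→ [32, 117, 26]

(1,0) stack=L1,L2,L4,L5,L6,L7; from [0,0,0]:
+L1 (α=2/3) → [232/3, 350/3, 362/3]
+L2 (α=0) → [232/3, 350/3, 362/3]
+L4 (α=1/2) → [212/3, 184/3, 199/3]
+L5 (α=1/2) → [737/6, 199/6, 913/6]
+L6 (α=1/2) → [2171/12, 1135/12, 1777/12]
+L7 (α=3/5) → [2891/30, 4609/30, 3217/30]
→ [96, 154, 107]

(2,0) stack=L1,L2,L4,L5,L6,L7; from [0,0,0]:
+L1 (α=1) → [173, 6, 212]
+L2 (α=7/8) → [517/4, 745/4, 491/4]
+L4 (α=1/2) → [1229/8, 1145/8, 499/8]
+L5 (α=1/5) → [1463/10, 1417/10, 803/10]
+L6 (α=2/5) → [6869/50, 4971/50, 5869/50]
+L7 (α=1/7) → [21082/175, 16663/175, 22982/175]
→ [120, 95, 131]


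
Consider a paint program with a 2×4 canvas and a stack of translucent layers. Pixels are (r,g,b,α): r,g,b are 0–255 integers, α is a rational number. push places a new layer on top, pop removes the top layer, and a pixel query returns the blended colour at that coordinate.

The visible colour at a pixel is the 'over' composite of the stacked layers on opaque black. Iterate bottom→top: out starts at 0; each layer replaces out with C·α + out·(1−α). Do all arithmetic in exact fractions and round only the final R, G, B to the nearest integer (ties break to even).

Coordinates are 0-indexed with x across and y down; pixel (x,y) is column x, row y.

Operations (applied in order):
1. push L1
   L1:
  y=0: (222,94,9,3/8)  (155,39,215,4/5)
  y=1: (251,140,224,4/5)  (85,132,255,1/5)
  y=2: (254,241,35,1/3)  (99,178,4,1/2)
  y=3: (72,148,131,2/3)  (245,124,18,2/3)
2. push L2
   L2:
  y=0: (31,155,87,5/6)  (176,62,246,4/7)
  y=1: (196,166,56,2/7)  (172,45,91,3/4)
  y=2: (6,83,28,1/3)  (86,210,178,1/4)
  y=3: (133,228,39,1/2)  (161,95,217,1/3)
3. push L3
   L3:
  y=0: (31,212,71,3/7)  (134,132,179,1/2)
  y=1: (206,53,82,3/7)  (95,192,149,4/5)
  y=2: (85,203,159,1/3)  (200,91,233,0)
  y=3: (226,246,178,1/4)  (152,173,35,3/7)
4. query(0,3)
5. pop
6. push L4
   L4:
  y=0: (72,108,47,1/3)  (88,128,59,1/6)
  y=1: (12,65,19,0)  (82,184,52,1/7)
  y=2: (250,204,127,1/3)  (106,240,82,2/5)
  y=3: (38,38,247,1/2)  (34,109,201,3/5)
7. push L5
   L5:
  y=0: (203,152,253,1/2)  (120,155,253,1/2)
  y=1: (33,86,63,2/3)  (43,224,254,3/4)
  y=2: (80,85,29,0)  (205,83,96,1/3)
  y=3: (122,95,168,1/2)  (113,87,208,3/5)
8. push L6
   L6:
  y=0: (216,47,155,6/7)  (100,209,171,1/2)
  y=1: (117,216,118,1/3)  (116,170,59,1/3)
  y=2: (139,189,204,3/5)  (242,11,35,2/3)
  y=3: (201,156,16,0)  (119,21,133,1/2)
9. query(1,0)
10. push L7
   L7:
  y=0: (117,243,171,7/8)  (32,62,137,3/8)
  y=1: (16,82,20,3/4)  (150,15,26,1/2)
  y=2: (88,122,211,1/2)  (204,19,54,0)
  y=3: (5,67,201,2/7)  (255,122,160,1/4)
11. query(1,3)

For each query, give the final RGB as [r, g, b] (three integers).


at x=0,y=3 over L1,L2,L3:
after L1 α=2/3: [48, 296/3, 262/3]
after L2 α=1/2: [181/2, 490/3, 379/6]
after L3 α=1/4: [995/8, 184, 735/8]
= [124, 184, 92]

query (1,0) [L1,L2,L4,L5,L6] — begin 0,0,0
after L1 α=4/5: [124, 156/5, 172]
after L2 α=4/7: [1076/7, 244/5, 1500/7]
after L4 α=1/6: [2998/21, 62, 7913/42]
after L5 α=1/2: [2759/21, 217/2, 18539/84]
after L6 α=1/2: [4859/42, 635/4, 32903/168]
rounded: [116, 159, 196]

query (1,3) [L1,L2,L4,L5,L6,L7] — begin 0,0,0
+L1 (α=2/3) → [490/3, 248/3, 12]
+L2 (α=1/3) → [1463/9, 781/9, 241/3]
+L4 (α=3/5) → [3844/45, 901/9, 2291/15]
+L5 (α=3/5) → [22943/225, 4151/45, 13942/75]
+L6 (α=1/2) → [24859/225, 2548/45, 23917/150]
+L7 (α=1/4) → [10996/75, 2189/30, 31917/200]
= [147, 73, 160]


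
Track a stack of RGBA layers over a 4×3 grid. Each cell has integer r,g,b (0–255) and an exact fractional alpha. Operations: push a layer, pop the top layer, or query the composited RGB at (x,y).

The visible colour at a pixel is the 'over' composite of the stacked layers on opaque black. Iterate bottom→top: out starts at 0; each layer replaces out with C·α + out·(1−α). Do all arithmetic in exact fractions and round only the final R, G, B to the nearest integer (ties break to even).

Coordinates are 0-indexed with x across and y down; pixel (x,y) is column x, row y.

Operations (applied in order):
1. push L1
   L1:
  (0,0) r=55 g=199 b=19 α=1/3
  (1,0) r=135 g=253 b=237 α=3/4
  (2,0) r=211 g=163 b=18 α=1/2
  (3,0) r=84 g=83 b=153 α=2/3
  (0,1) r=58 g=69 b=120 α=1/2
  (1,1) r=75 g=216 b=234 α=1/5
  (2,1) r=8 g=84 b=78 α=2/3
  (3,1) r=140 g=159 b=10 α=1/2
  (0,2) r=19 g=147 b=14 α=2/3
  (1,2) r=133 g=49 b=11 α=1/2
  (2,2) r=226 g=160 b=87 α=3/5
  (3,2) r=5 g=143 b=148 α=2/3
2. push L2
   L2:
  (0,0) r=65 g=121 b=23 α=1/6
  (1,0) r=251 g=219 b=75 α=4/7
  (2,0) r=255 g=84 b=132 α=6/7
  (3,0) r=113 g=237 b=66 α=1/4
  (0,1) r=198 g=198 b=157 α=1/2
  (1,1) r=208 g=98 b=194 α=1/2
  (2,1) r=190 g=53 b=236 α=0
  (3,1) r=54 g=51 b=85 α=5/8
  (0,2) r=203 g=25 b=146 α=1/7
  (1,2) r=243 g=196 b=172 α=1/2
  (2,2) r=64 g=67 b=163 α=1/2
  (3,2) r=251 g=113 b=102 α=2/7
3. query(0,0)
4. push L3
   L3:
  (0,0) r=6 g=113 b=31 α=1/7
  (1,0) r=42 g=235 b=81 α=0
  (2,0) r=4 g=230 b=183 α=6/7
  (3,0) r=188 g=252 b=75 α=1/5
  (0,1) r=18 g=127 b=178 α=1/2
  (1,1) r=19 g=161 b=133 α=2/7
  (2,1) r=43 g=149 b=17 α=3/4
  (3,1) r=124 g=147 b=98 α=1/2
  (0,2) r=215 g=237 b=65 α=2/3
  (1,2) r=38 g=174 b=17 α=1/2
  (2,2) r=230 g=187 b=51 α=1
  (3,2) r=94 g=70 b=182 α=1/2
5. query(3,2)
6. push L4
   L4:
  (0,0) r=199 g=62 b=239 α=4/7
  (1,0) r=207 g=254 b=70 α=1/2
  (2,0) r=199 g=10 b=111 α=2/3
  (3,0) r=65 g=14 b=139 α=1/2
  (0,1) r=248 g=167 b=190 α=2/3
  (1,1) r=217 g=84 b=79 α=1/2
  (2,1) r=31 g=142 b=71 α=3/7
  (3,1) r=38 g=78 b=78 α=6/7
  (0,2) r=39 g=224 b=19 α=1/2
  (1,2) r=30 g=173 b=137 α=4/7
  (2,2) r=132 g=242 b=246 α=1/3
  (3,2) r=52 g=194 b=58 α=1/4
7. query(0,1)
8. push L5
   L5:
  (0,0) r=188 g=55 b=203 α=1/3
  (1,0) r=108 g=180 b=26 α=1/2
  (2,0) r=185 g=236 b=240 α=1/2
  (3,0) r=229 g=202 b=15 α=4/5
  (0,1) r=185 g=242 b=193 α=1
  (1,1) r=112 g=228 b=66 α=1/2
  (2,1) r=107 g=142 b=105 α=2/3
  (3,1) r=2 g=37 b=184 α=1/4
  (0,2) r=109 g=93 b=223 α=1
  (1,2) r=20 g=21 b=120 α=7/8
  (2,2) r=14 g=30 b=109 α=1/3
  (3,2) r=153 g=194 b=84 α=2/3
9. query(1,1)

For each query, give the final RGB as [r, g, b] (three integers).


at x=0,y=0 over L1,L2:
L1 α=1/3: [55/3, 199/3, 19/3]
L2 α=1/6: [235/9, 679/9, 82/9]
rounded: [26, 75, 9]

(3,2) stack=L1,L2,L3; from [0,0,0]:
L1 α=2/3: [10/3, 286/3, 296/3]
L2 α=2/7: [1556/21, 2108/21, 2092/21]
L3 α=1/2: [1765/21, 1789/21, 2957/21]
= [84, 85, 141]

query (0,1) [L1,L2,L3,L4] — begin 0,0,0
after L1 α=1/2: [29, 69/2, 60]
after L2 α=1/2: [227/2, 465/4, 217/2]
after L3 α=1/2: [263/4, 973/8, 573/4]
after L4 α=2/3: [749/4, 1215/8, 2093/12]
→ [187, 152, 174]

(1,1) stack=L1,L2,L3,L4,L5; from [0,0,0]:
after L1 α=1/5: [15, 216/5, 234/5]
after L2 α=1/2: [223/2, 353/5, 602/5]
after L3 α=2/7: [1191/14, 675/7, 124]
after L4 α=1/2: [4229/28, 1263/14, 203/2]
after L5 α=1/2: [7365/56, 4455/28, 335/4]
rounded: [132, 159, 84]


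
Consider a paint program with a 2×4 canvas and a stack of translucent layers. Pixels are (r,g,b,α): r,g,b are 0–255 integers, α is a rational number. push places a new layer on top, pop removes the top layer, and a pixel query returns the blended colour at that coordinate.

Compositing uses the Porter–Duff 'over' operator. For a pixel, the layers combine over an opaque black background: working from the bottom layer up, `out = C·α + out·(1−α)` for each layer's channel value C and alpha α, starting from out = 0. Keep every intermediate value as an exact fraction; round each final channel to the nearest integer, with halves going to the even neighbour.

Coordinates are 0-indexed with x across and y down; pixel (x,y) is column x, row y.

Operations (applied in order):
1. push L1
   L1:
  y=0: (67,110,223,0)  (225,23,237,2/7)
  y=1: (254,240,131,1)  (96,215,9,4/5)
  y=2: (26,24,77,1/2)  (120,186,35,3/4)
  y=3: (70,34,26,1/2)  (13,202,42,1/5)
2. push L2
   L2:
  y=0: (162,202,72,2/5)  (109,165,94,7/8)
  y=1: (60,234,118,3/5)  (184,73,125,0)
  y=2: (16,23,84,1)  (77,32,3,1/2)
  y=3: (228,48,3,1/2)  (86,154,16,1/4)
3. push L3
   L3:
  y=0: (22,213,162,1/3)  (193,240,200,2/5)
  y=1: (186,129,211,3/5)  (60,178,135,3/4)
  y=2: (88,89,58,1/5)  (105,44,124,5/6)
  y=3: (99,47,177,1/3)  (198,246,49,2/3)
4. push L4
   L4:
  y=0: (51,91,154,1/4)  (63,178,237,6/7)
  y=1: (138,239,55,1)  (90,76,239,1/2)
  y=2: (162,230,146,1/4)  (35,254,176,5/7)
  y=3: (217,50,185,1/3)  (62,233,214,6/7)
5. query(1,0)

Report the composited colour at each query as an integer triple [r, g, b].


at x=1,y=0 over L1,L2,L3,L4:
L1 α=2/7: [450/7, 46/7, 474/7]
L2 α=7/8: [5791/56, 8131/56, 635/7]
L3 α=2/5: [38989/280, 51273/280, 941/7]
L4 α=6/7: [144829/1960, 350313/1960, 10895/49]
rounded: [74, 179, 222]


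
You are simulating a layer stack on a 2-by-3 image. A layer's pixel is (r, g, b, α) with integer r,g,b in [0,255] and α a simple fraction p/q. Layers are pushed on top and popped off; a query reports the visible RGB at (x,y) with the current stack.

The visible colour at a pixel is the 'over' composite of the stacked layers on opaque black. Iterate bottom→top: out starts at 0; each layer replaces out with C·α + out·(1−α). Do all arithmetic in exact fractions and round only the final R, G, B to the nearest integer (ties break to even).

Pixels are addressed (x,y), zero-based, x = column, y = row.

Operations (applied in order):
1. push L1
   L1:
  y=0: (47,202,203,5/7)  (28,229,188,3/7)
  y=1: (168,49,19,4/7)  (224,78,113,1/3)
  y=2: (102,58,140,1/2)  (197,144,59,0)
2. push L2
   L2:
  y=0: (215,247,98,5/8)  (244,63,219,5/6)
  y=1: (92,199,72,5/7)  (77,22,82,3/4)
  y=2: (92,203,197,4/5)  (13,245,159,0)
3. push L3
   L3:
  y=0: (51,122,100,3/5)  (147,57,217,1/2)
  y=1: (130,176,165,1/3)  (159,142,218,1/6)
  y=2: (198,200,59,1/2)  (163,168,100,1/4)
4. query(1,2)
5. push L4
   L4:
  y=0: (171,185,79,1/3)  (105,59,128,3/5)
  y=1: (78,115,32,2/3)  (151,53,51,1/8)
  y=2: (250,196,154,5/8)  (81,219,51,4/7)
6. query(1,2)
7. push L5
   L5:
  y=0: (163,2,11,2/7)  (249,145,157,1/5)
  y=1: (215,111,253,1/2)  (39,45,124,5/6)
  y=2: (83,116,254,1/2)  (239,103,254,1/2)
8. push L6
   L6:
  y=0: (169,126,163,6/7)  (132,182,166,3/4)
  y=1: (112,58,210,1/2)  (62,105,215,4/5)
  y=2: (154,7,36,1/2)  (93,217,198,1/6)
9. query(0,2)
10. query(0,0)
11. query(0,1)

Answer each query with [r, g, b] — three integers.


(1,2) stack=L1,L2,L3; from [0,0,0]:
after L1 α=0: [0, 0, 0]
after L2 α=0: [0, 0, 0]
after L3 α=1/4: [163/4, 42, 25]
→ [41, 42, 25]

query (1,2) [L1,L2,L3,L4] — begin 0,0,0
+L1 (α=0) → [0, 0, 0]
+L2 (α=0) → [0, 0, 0]
+L3 (α=1/4) → [163/4, 42, 25]
+L4 (α=4/7) → [255/4, 1002/7, 279/7]
→ [64, 143, 40]

at x=0,y=2 over L1,L2,L3,L4,L5,L6:
+L1 (α=1/2) → [51, 29, 70]
+L2 (α=4/5) → [419/5, 841/5, 858/5]
+L3 (α=1/2) → [1409/10, 1841/10, 1153/10]
+L4 (α=5/8) → [16727/80, 15323/80, 11159/80]
+L5 (α=1/2) → [23367/160, 24603/160, 31479/160]
+L6 (α=1/2) → [48007/320, 25723/320, 37239/320]
→ [150, 80, 116]

query (0,0) [L1,L2,L3,L4,L5,L6] — begin 0,0,0
after L1 α=5/7: [235/7, 1010/7, 145]
after L2 α=5/8: [4115/28, 11675/56, 925/8]
after L3 α=3/5: [6257/70, 21923/140, 425/4]
after L4 α=1/3: [12242/105, 34873/210, 583/6]
after L5 α=2/7: [19088/147, 35041/294, 3047/42]
after L6 α=6/7: [168146/1029, 257305/2058, 44123/294]
= [163, 125, 150]

at x=0,y=1 over L1,L2,L3,L4,L5,L6:
+L1 (α=4/7) → [96, 28, 76/7]
+L2 (α=5/7) → [652/7, 1051/7, 2672/49]
+L3 (α=1/3) → [738/7, 3334/21, 13429/147]
+L4 (α=2/3) → [610/7, 8164/63, 22837/441]
+L5 (α=1/2) → [2115/14, 15157/126, 67205/441]
+L6 (α=1/2) → [3683/28, 22465/252, 159815/882]
= [132, 89, 181]


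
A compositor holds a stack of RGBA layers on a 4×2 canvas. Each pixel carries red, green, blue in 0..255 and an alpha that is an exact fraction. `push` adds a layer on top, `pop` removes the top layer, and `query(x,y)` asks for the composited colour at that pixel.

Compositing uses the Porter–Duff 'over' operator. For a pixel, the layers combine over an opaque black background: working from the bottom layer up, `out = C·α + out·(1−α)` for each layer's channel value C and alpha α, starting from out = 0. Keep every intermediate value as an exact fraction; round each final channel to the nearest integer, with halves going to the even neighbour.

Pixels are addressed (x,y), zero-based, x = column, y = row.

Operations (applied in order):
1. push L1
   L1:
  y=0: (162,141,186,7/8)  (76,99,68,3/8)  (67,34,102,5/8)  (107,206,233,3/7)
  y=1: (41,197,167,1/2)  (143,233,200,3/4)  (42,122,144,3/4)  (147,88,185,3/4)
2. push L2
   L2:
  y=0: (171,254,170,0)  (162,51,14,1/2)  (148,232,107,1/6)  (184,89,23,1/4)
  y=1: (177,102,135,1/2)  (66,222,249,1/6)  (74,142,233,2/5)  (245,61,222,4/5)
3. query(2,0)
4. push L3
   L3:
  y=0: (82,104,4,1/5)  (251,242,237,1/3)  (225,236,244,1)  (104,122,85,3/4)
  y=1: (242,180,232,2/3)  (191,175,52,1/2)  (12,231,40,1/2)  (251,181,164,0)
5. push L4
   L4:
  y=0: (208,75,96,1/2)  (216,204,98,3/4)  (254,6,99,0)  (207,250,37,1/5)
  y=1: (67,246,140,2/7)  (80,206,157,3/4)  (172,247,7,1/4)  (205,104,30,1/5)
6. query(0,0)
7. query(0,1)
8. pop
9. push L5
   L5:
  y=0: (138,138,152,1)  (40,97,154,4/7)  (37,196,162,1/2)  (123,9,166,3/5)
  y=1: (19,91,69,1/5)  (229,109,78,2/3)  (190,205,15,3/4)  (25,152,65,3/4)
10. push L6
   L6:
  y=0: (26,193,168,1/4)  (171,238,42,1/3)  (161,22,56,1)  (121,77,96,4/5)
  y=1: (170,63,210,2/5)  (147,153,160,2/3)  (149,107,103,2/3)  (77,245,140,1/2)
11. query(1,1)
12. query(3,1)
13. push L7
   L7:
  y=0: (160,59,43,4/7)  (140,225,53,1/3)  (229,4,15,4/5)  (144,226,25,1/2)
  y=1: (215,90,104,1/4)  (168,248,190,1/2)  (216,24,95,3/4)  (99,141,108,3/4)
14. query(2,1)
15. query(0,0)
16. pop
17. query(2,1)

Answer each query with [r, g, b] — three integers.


(2,0) stack=L1,L2; from [0,0,0]:
L1 α=5/8: [335/8, 85/4, 255/4]
L2 α=1/6: [953/16, 451/8, 1703/24]
rounded: [60, 56, 71]

query (0,0) [L1,L2,L3,L4] — begin 0,0,0
L1 α=7/8: [567/4, 987/8, 651/4]
L2 α=0: [567/4, 987/8, 651/4]
L3 α=1/5: [649/5, 239/2, 131]
L4 α=1/2: [1689/10, 389/4, 227/2]
= [169, 97, 114]

query (0,1) [L1,L2,L3,L4] — begin 0,0,0
+L1 (α=1/2) → [41/2, 197/2, 167/2]
+L2 (α=1/2) → [395/4, 401/4, 437/4]
+L3 (α=2/3) → [777/4, 1841/12, 2293/12]
+L4 (α=2/7) → [4421/28, 15109/84, 14825/84]
= [158, 180, 176]

(1,1) stack=L1,L2,L3,L5,L6; from [0,0,0]:
+L1 (α=3/4) → [429/4, 699/4, 150]
+L2 (α=1/6) → [803/8, 1461/8, 333/2]
+L3 (α=1/2) → [2331/16, 2861/16, 437/4]
+L5 (α=2/3) → [9659/48, 6349/48, 1061/12]
+L6 (α=2/3) → [23771/144, 21037/144, 4901/36]
rounded: [165, 146, 136]

at x=3,y=1 over L1,L2,L3,L5,L6:
L1 α=3/4: [441/4, 66, 555/4]
L2 α=4/5: [4361/20, 62, 4107/20]
L3 α=0: [4361/20, 62, 4107/20]
L5 α=3/4: [5861/80, 259/2, 8007/80]
L6 α=1/2: [12021/160, 749/4, 19207/160]
→ [75, 187, 120]

at x=2,y=1 over L1,L2,L3,L5,L6,L7:
after L1 α=3/4: [63/2, 183/2, 108]
after L2 α=2/5: [97/2, 1117/10, 158]
after L3 α=1/2: [121/4, 3427/20, 99]
after L5 α=3/4: [2401/16, 15727/80, 36]
after L6 α=2/3: [7169/48, 10949/80, 242/3]
after L7 α=3/4: [38273/192, 16709/320, 1097/12]
→ [199, 52, 91]

query (0,0) [L1,L2,L3,L5,L6,L7] — begin 0,0,0
after L1 α=7/8: [567/4, 987/8, 651/4]
after L2 α=0: [567/4, 987/8, 651/4]
after L3 α=1/5: [649/5, 239/2, 131]
after L5 α=1: [138, 138, 152]
after L6 α=1/4: [110, 607/4, 156]
after L7 α=4/7: [970/7, 395/4, 640/7]
→ [139, 99, 91]

at x=2,y=1 over L1,L2,L3,L5,L6:
L1 α=3/4: [63/2, 183/2, 108]
L2 α=2/5: [97/2, 1117/10, 158]
L3 α=1/2: [121/4, 3427/20, 99]
L5 α=3/4: [2401/16, 15727/80, 36]
L6 α=2/3: [7169/48, 10949/80, 242/3]
→ [149, 137, 81]


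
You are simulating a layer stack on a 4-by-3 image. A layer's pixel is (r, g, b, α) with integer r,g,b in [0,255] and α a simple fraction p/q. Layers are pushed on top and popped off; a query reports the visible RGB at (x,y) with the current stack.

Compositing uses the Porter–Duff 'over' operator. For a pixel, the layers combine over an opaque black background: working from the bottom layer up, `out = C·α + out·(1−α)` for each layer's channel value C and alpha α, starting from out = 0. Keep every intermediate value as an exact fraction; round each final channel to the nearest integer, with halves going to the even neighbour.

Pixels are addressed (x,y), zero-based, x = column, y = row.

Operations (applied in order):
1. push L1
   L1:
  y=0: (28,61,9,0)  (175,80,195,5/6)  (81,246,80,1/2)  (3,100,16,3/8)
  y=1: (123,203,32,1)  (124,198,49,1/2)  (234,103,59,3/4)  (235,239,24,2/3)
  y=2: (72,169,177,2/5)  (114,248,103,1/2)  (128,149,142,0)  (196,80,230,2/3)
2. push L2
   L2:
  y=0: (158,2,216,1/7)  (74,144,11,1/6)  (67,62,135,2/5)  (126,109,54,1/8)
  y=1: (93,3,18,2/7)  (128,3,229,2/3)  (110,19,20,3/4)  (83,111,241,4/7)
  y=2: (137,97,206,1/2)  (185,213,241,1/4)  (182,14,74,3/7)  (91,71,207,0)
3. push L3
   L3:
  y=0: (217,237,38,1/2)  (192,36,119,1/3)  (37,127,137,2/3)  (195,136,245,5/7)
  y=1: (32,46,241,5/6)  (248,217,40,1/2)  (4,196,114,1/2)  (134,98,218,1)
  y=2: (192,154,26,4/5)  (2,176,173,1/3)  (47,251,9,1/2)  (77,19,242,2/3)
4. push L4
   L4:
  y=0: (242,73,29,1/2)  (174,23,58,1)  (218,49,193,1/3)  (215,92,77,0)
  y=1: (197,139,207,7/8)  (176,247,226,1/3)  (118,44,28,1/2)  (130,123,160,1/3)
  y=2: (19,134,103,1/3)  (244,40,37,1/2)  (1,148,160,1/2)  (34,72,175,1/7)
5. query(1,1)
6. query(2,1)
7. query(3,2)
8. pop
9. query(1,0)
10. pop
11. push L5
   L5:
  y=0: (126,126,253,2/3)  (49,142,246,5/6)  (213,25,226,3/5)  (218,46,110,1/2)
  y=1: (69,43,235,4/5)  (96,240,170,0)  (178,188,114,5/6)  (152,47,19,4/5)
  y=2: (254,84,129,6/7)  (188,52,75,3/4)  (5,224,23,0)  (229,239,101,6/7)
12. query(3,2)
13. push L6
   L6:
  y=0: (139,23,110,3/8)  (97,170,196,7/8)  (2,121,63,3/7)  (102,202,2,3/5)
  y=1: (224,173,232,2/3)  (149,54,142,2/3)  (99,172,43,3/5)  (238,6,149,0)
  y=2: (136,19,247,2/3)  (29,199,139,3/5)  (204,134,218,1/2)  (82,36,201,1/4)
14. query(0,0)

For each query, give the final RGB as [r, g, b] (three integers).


(1,1) stack=L1,L2,L3,L4; from [0,0,0]:
after L1 α=1/2: [62, 99, 49/2]
after L2 α=2/3: [106, 35, 965/6]
after L3 α=1/2: [177, 126, 1205/12]
after L4 α=1/3: [530/3, 499/3, 2561/18]
= [177, 166, 142]

(2,1) stack=L1,L2,L3,L4; from [0,0,0]:
after L1 α=3/4: [351/2, 309/4, 177/4]
after L2 α=3/4: [1011/8, 537/16, 417/16]
after L3 α=1/2: [1043/16, 3673/32, 2241/32]
after L4 α=1/2: [2931/32, 5081/64, 3137/64]
→ [92, 79, 49]

(3,2) stack=L1,L2,L3,L4; from [0,0,0]:
L1 α=2/3: [392/3, 160/3, 460/3]
L2 α=0: [392/3, 160/3, 460/3]
L3 α=2/3: [854/9, 274/9, 1912/9]
L4 α=1/7: [1810/21, 764/21, 4349/21]
rounded: [86, 36, 207]

query (1,0) [L1,L2,L3] — begin 0,0,0
after L1 α=5/6: [875/6, 200/3, 325/2]
after L2 α=1/6: [4819/36, 716/9, 549/4]
after L3 α=1/3: [8275/54, 1756/27, 787/6]
→ [153, 65, 131]

at x=3,y=2 over L1,L2,L5:
after L1 α=2/3: [392/3, 160/3, 460/3]
after L2 α=0: [392/3, 160/3, 460/3]
after L5 α=6/7: [4514/21, 4462/21, 2278/21]
→ [215, 212, 108]

query (0,0) [L1,L2,L5,L6] — begin 0,0,0
+L1 (α=0) → [0, 0, 0]
+L2 (α=1/7) → [158/7, 2/7, 216/7]
+L5 (α=2/3) → [1922/21, 1766/21, 3758/21]
+L6 (α=3/8) → [18367/168, 10279/168, 3215/21]
= [109, 61, 153]


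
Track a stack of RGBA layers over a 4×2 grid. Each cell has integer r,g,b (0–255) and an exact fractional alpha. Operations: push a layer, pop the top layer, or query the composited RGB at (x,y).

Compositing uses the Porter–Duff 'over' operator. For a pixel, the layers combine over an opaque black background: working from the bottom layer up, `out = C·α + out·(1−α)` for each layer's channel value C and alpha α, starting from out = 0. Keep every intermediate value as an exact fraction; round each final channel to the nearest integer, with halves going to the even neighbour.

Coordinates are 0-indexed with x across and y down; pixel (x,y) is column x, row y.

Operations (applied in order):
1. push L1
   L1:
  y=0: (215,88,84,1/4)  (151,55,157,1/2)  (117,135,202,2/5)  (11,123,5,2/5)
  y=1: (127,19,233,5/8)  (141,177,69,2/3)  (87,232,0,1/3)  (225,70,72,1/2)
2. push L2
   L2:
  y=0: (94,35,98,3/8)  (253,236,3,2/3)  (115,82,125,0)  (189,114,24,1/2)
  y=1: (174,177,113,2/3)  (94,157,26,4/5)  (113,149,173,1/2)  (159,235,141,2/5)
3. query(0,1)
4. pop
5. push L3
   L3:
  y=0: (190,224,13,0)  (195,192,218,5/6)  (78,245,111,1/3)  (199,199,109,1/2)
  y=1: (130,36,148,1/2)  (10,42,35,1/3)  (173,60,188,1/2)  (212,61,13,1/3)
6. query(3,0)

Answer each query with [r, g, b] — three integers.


at x=0,y=1 over L1,L2:
+L1 (α=5/8) → [635/8, 95/8, 1165/8]
+L2 (α=2/3) → [3419/24, 2927/24, 991/8]
→ [142, 122, 124]

at x=3,y=0 over L1,L3:
after L1 α=2/5: [22/5, 246/5, 2]
after L3 α=1/2: [1017/10, 1241/10, 111/2]
= [102, 124, 56]


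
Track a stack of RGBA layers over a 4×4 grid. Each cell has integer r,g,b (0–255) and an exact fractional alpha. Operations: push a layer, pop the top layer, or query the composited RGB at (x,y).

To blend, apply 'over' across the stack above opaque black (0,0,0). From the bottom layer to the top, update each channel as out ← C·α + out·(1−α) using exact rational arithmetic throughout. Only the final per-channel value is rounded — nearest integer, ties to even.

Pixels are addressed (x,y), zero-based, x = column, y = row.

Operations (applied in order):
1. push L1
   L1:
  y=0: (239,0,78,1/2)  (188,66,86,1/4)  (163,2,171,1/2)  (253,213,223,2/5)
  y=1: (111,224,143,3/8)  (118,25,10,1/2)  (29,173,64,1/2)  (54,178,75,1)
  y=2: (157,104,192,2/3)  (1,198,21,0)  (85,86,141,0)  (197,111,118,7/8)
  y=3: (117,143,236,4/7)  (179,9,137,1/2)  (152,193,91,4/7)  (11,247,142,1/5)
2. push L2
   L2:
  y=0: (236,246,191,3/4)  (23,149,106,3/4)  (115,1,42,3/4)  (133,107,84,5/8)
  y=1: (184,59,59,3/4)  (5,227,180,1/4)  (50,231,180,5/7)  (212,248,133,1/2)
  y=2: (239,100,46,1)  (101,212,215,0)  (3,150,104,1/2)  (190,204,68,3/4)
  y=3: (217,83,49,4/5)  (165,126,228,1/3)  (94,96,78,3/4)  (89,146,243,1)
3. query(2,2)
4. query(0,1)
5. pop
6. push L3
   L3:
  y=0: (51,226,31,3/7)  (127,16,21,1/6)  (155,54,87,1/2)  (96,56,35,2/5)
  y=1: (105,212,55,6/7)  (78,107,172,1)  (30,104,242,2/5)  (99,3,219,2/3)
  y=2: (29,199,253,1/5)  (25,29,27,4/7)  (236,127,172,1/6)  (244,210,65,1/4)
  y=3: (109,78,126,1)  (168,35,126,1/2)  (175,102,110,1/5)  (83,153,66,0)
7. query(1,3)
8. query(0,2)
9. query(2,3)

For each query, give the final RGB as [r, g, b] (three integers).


query (2,2) [L1,L2] — begin 0,0,0
after L1 α=0: [0, 0, 0]
after L2 α=1/2: [3/2, 75, 52]
→ [2, 75, 52]

query (0,1) [L1,L2] — begin 0,0,0
L1 α=3/8: [333/8, 84, 429/8]
L2 α=3/4: [4749/32, 261/4, 1845/32]
→ [148, 65, 58]

(1,3) stack=L1,L3; from [0,0,0]:
L1 α=1/2: [179/2, 9/2, 137/2]
L3 α=1/2: [515/4, 79/4, 389/4]
= [129, 20, 97]

at x=0,y=2 over L1,L3:
L1 α=2/3: [314/3, 208/3, 128]
L3 α=1/5: [1343/15, 1429/15, 153]
rounded: [90, 95, 153]

at x=2,y=3 over L1,L3:
+L1 (α=4/7) → [608/7, 772/7, 52]
+L3 (α=1/5) → [3657/35, 3802/35, 318/5]
= [104, 109, 64]


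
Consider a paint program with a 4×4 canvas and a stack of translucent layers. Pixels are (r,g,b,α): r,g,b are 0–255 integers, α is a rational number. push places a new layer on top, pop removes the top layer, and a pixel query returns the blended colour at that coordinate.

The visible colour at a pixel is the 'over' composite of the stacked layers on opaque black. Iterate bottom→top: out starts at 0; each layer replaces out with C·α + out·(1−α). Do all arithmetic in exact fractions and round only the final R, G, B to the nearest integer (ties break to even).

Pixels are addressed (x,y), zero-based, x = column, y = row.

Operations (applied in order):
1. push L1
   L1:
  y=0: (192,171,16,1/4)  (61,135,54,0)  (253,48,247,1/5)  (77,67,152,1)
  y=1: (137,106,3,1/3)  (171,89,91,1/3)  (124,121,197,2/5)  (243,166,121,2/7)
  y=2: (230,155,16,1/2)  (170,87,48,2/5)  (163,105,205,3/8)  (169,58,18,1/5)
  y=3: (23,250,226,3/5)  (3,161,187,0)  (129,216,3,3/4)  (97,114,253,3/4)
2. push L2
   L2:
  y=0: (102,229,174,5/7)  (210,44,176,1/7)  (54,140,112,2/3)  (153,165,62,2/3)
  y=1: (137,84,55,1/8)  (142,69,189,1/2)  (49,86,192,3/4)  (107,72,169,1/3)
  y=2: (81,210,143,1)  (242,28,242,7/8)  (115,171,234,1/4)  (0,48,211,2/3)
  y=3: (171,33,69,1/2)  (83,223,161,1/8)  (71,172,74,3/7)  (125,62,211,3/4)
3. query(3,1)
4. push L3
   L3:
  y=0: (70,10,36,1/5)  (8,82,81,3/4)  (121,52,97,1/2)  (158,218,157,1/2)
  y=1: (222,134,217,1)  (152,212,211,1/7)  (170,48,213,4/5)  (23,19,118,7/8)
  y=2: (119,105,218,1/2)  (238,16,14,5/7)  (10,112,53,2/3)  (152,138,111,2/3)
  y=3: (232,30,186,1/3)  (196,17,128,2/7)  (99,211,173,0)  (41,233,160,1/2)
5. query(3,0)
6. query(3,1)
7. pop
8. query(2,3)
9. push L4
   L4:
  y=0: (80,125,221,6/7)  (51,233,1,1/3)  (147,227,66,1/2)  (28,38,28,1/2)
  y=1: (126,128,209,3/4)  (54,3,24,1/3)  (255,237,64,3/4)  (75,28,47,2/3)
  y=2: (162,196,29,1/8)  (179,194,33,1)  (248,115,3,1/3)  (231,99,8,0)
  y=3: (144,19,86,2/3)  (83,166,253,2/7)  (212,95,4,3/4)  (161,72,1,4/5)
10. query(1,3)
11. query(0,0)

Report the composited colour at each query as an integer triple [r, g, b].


(3,1) stack=L1,L2; from [0,0,0]:
L1 α=2/7: [486/7, 332/7, 242/7]
L2 α=1/3: [1721/21, 1168/21, 1667/21]
→ [82, 56, 79]

(3,0) stack=L1,L2,L3; from [0,0,0]:
+L1 (α=1) → [77, 67, 152]
+L2 (α=2/3) → [383/3, 397/3, 92]
+L3 (α=1/2) → [857/6, 1051/6, 249/2]
rounded: [143, 175, 124]

query (3,1) [L1,L2,L3] — begin 0,0,0
+L1 (α=2/7) → [486/7, 332/7, 242/7]
+L2 (α=1/3) → [1721/21, 1168/21, 1667/21]
+L3 (α=7/8) → [2551/84, 3961/168, 19013/168]
→ [30, 24, 113]

(2,3) stack=L1,L2; from [0,0,0]:
after L1 α=3/4: [387/4, 162, 9/4]
after L2 α=3/7: [600/7, 1164/7, 33]
→ [86, 166, 33]

query (1,3) [L1,L2,L4] — begin 0,0,0
L1 α=0: [0, 0, 0]
L2 α=1/8: [83/8, 223/8, 161/8]
L4 α=2/7: [249/8, 3771/56, 4853/56]
rounded: [31, 67, 87]

query (0,0) [L1,L2,L4] — begin 0,0,0
L1 α=1/4: [48, 171/4, 4]
L2 α=5/7: [606/7, 2461/14, 878/7]
L4 α=6/7: [3966/49, 12961/98, 10160/49]
→ [81, 132, 207]
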